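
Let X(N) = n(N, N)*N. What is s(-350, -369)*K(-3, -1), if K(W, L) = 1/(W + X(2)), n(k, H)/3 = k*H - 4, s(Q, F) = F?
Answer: 123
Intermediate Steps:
n(k, H) = -12 + 3*H*k (n(k, H) = 3*(k*H - 4) = 3*(H*k - 4) = 3*(-4 + H*k) = -12 + 3*H*k)
X(N) = N*(-12 + 3*N²) (X(N) = (-12 + 3*N*N)*N = (-12 + 3*N²)*N = N*(-12 + 3*N²))
K(W, L) = 1/W (K(W, L) = 1/(W + 3*2*(-4 + 2²)) = 1/(W + 3*2*(-4 + 4)) = 1/(W + 3*2*0) = 1/(W + 0) = 1/W)
s(-350, -369)*K(-3, -1) = -369/(-3) = -369*(-⅓) = 123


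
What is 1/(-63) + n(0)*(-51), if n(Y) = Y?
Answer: -1/63 ≈ -0.015873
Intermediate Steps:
1/(-63) + n(0)*(-51) = 1/(-63) + 0*(-51) = -1/63 + 0 = -1/63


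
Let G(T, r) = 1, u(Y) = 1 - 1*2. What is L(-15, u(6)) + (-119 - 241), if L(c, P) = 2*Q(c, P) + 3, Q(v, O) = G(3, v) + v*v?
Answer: 95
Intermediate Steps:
u(Y) = -1 (u(Y) = 1 - 2 = -1)
Q(v, O) = 1 + v² (Q(v, O) = 1 + v*v = 1 + v²)
L(c, P) = 5 + 2*c² (L(c, P) = 2*(1 + c²) + 3 = (2 + 2*c²) + 3 = 5 + 2*c²)
L(-15, u(6)) + (-119 - 241) = (5 + 2*(-15)²) + (-119 - 241) = (5 + 2*225) - 360 = (5 + 450) - 360 = 455 - 360 = 95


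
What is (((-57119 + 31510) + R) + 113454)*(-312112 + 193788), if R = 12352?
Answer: -11855709828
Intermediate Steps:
(((-57119 + 31510) + R) + 113454)*(-312112 + 193788) = (((-57119 + 31510) + 12352) + 113454)*(-312112 + 193788) = ((-25609 + 12352) + 113454)*(-118324) = (-13257 + 113454)*(-118324) = 100197*(-118324) = -11855709828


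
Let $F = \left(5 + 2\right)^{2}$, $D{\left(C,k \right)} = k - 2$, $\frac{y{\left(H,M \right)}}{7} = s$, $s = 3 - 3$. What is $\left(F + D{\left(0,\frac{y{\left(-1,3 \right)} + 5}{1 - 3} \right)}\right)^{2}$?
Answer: $\frac{7921}{4} \approx 1980.3$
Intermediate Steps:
$s = 0$
$y{\left(H,M \right)} = 0$ ($y{\left(H,M \right)} = 7 \cdot 0 = 0$)
$D{\left(C,k \right)} = -2 + k$
$F = 49$ ($F = 7^{2} = 49$)
$\left(F + D{\left(0,\frac{y{\left(-1,3 \right)} + 5}{1 - 3} \right)}\right)^{2} = \left(49 + \left(-2 + \frac{0 + 5}{1 - 3}\right)\right)^{2} = \left(49 + \left(-2 + \frac{5}{-2}\right)\right)^{2} = \left(49 + \left(-2 + 5 \left(- \frac{1}{2}\right)\right)\right)^{2} = \left(49 - \frac{9}{2}\right)^{2} = \left(\frac{89}{2}\right)^{2} = \frac{7921}{4}$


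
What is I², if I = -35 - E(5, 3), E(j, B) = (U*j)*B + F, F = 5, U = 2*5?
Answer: 36100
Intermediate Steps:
U = 10
E(j, B) = 5 + 10*B*j (E(j, B) = (10*j)*B + 5 = 10*B*j + 5 = 5 + 10*B*j)
I = -190 (I = -35 - (5 + 10*3*5) = -35 - (5 + 150) = -35 - 1*155 = -35 - 155 = -190)
I² = (-190)² = 36100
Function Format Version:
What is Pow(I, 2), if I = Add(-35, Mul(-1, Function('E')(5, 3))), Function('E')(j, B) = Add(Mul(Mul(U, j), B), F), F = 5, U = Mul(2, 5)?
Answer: 36100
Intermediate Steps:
U = 10
Function('E')(j, B) = Add(5, Mul(10, B, j)) (Function('E')(j, B) = Add(Mul(Mul(10, j), B), 5) = Add(Mul(10, B, j), 5) = Add(5, Mul(10, B, j)))
I = -190 (I = Add(-35, Mul(-1, Add(5, Mul(10, 3, 5)))) = Add(-35, Mul(-1, Add(5, 150))) = Add(-35, Mul(-1, 155)) = Add(-35, -155) = -190)
Pow(I, 2) = Pow(-190, 2) = 36100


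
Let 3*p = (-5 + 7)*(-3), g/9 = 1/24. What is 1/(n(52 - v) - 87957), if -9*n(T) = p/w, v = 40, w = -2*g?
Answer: -27/2374847 ≈ -1.1369e-5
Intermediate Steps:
g = 3/8 (g = 9/24 = 9*(1/24) = 3/8 ≈ 0.37500)
w = -3/4 (w = -2*3/8 = -3/4 ≈ -0.75000)
p = -2 (p = ((-5 + 7)*(-3))/3 = (2*(-3))/3 = (1/3)*(-6) = -2)
n(T) = -8/27 (n(T) = -(-2)/(9*(-3/4)) = -(-2)*(-4)/(9*3) = -1/9*8/3 = -8/27)
1/(n(52 - v) - 87957) = 1/(-8/27 - 87957) = 1/(-2374847/27) = -27/2374847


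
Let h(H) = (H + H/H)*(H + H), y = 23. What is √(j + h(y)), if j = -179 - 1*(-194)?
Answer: √1119 ≈ 33.451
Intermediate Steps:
j = 15 (j = -179 + 194 = 15)
h(H) = 2*H*(1 + H) (h(H) = (H + 1)*(2*H) = (1 + H)*(2*H) = 2*H*(1 + H))
√(j + h(y)) = √(15 + 2*23*(1 + 23)) = √(15 + 2*23*24) = √(15 + 1104) = √1119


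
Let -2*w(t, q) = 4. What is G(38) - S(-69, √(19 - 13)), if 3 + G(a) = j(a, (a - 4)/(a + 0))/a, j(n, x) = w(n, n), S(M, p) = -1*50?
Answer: 892/19 ≈ 46.947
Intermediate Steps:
w(t, q) = -2 (w(t, q) = -½*4 = -2)
S(M, p) = -50
j(n, x) = -2
G(a) = -3 - 2/a
G(38) - S(-69, √(19 - 13)) = (-3 - 2/38) - 1*(-50) = (-3 - 2*1/38) + 50 = (-3 - 1/19) + 50 = -58/19 + 50 = 892/19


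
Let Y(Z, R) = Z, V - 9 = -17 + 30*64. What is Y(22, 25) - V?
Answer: -1890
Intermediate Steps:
V = 1912 (V = 9 + (-17 + 30*64) = 9 + (-17 + 1920) = 9 + 1903 = 1912)
Y(22, 25) - V = 22 - 1*1912 = 22 - 1912 = -1890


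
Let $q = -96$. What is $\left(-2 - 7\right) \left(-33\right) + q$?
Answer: $201$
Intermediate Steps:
$\left(-2 - 7\right) \left(-33\right) + q = \left(-2 - 7\right) \left(-33\right) - 96 = \left(-9\right) \left(-33\right) - 96 = 297 - 96 = 201$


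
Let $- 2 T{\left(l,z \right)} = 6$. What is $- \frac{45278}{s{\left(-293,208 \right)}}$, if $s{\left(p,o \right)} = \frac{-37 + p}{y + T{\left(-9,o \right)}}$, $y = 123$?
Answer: $\frac{181112}{11} \approx 16465.0$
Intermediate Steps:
$T{\left(l,z \right)} = -3$ ($T{\left(l,z \right)} = \left(- \frac{1}{2}\right) 6 = -3$)
$s{\left(p,o \right)} = - \frac{37}{120} + \frac{p}{120}$ ($s{\left(p,o \right)} = \frac{-37 + p}{123 - 3} = \frac{-37 + p}{120} = \left(-37 + p\right) \frac{1}{120} = - \frac{37}{120} + \frac{p}{120}$)
$- \frac{45278}{s{\left(-293,208 \right)}} = - \frac{45278}{- \frac{37}{120} + \frac{1}{120} \left(-293\right)} = - \frac{45278}{- \frac{37}{120} - \frac{293}{120}} = - \frac{45278}{- \frac{11}{4}} = \left(-45278\right) \left(- \frac{4}{11}\right) = \frac{181112}{11}$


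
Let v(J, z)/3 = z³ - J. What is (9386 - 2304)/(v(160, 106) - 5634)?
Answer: 3541/1783467 ≈ 0.0019855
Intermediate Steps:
v(J, z) = -3*J + 3*z³ (v(J, z) = 3*(z³ - J) = -3*J + 3*z³)
(9386 - 2304)/(v(160, 106) - 5634) = (9386 - 2304)/((-3*160 + 3*106³) - 5634) = 7082/((-480 + 3*1191016) - 5634) = 7082/((-480 + 3573048) - 5634) = 7082/(3572568 - 5634) = 7082/3566934 = 7082*(1/3566934) = 3541/1783467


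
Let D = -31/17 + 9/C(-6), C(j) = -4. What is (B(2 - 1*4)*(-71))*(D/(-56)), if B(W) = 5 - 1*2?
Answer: -59001/3808 ≈ -15.494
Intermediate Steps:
B(W) = 3 (B(W) = 5 - 2 = 3)
D = -277/68 (D = -31/17 + 9/(-4) = -31*1/17 + 9*(-1/4) = -31/17 - 9/4 = -277/68 ≈ -4.0735)
(B(2 - 1*4)*(-71))*(D/(-56)) = (3*(-71))*(-277/68/(-56)) = -(-59001)*(-1)/(68*56) = -213*277/3808 = -59001/3808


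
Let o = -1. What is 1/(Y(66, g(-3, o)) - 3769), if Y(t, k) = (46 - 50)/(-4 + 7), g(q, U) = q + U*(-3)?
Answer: -3/11311 ≈ -0.00026523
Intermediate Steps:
g(q, U) = q - 3*U
Y(t, k) = -4/3
1/(Y(66, g(-3, o)) - 3769) = 1/(-4/3 - 3769) = 1/(-11311/3) = -3/11311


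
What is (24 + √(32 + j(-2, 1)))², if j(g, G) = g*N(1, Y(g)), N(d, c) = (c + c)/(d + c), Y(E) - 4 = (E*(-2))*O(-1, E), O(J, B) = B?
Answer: 1808/3 + 64*√15 ≈ 850.54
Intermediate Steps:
Y(E) = 4 - 2*E² (Y(E) = 4 + (E*(-2))*E = 4 + (-2*E)*E = 4 - 2*E²)
N(d, c) = 2*c/(c + d) (N(d, c) = (2*c)/(c + d) = 2*c/(c + d))
j(g, G) = 2*g*(4 - 2*g²)/(5 - 2*g²) (j(g, G) = g*(2*(4 - 2*g²)/((4 - 2*g²) + 1)) = g*(2*(4 - 2*g²)/(5 - 2*g²)) = 2*g*(4 - 2*g²)/(5 - 2*g²))
(24 + √(32 + j(-2, 1)))² = (24 + √(32 + 4*(-2)*(-2 + (-2)²)/(-5 + 2*(-2)²)))² = (24 + √(32 + 4*(-2)*(-2 + 4)/(-5 + 2*4)))² = (24 + √(32 + 4*(-2)*2/(-5 + 8)))² = (24 + √(32 + 4*(-2)*2/3))² = (24 + √(32 + 4*(-2)*(⅓)*2))² = (24 + √(32 - 16/3))² = (24 + √(80/3))² = (24 + 4*√15/3)²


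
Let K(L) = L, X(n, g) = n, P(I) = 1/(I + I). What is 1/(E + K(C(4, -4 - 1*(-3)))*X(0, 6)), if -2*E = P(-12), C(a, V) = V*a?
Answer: 48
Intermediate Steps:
P(I) = 1/(2*I)
E = 1/48 (E = -1/(4*(-12)) = -(-1)/(4*12) = -½*(-1/24) = 1/48 ≈ 0.020833)
1/(E + K(C(4, -4 - 1*(-3)))*X(0, 6)) = 1/(1/48 + ((-4 - 1*(-3))*4)*0) = 1/(1/48 + ((-4 + 3)*4)*0) = 1/(1/48 - 1*4*0) = 1/(1/48 - 4*0) = 1/(1/48 + 0) = 1/(1/48) = 48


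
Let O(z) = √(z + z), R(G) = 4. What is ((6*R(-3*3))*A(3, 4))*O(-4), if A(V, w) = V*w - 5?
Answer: 336*I*√2 ≈ 475.18*I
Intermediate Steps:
O(z) = √2*√z (O(z) = √(2*z) = √2*√z)
A(V, w) = -5 + V*w
((6*R(-3*3))*A(3, 4))*O(-4) = ((6*4)*(-5 + 3*4))*(√2*√(-4)) = (24*(-5 + 12))*(√2*(2*I)) = (24*7)*(2*I*√2) = 168*(2*I*√2) = 336*I*√2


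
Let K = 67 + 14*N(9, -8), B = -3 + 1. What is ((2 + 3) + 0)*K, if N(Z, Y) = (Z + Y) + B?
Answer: 265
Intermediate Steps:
B = -2
N(Z, Y) = -2 + Y + Z (N(Z, Y) = (Z + Y) - 2 = (Y + Z) - 2 = -2 + Y + Z)
K = 53 (K = 67 + 14*(-2 - 8 + 9) = 67 + 14*(-1) = 67 - 14 = 53)
((2 + 3) + 0)*K = ((2 + 3) + 0)*53 = (5 + 0)*53 = 5*53 = 265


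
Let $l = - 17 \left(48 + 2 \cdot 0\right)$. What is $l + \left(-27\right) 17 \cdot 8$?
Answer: $-4488$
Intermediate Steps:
$l = -816$ ($l = - 17 \left(48 + 0\right) = \left(-17\right) 48 = -816$)
$l + \left(-27\right) 17 \cdot 8 = -816 + \left(-27\right) 17 \cdot 8 = -816 - 3672 = -4488$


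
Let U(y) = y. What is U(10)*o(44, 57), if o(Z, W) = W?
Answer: 570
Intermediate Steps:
U(10)*o(44, 57) = 10*57 = 570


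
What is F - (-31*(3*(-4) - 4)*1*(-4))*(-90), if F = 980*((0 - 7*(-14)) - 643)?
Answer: -712660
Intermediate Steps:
F = -534100 (F = 980*((0 + 98) - 643) = 980*(98 - 643) = 980*(-545) = -534100)
F - (-31*(3*(-4) - 4)*1*(-4))*(-90) = -534100 - (-31*(3*(-4) - 4)*1*(-4))*(-90) = -534100 - (-31*(-12 - 4)*1*(-4))*(-90) = -534100 - (-31*(-16*1)*(-4))*(-90) = -534100 - (-(-496)*(-4))*(-90) = -534100 - (-31*64)*(-90) = -534100 - (-1984)*(-90) = -534100 - 1*178560 = -534100 - 178560 = -712660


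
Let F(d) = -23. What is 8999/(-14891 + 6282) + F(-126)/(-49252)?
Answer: -443020741/424010468 ≈ -1.0448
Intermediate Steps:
8999/(-14891 + 6282) + F(-126)/(-49252) = 8999/(-14891 + 6282) - 23/(-49252) = 8999/(-8609) - 23*(-1/49252) = 8999*(-1/8609) + 23/49252 = -8999/8609 + 23/49252 = -443020741/424010468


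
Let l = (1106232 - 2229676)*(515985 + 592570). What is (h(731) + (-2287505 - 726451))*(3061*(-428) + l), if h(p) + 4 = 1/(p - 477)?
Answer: 476705690030870874996/127 ≈ 3.7536e+18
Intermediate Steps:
h(p) = -4 + 1/(-477 + p) (h(p) = -4 + 1/(p - 477) = -4 + 1/(-477 + p))
l = -1245399463420 (l = -1123444*1108555 = -1245399463420)
(h(731) + (-2287505 - 726451))*(3061*(-428) + l) = ((1909 - 4*731)/(-477 + 731) + (-2287505 - 726451))*(3061*(-428) - 1245399463420) = ((1909 - 2924)/254 - 3013956)*(-1310108 - 1245399463420) = ((1/254)*(-1015) - 3013956)*(-1245400773528) = (-1015/254 - 3013956)*(-1245400773528) = -765545839/254*(-1245400773528) = 476705690030870874996/127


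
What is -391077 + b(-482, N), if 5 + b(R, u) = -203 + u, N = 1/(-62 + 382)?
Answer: -125211199/320 ≈ -3.9129e+5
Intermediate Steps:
N = 1/320 ≈ 0.0031250
b(R, u) = -208 + u (b(R, u) = -5 + (-203 + u) = -208 + u)
-391077 + b(-482, N) = -391077 + (-208 + 1/320) = -391077 - 66559/320 = -125211199/320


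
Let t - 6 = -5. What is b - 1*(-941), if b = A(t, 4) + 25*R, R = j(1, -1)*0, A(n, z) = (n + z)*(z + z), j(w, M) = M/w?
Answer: 981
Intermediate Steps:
t = 1 (t = 6 - 5 = 1)
A(n, z) = 2*z*(n + z) (A(n, z) = (n + z)*(2*z) = 2*z*(n + z))
R = 0 (R = -1/1*0 = -1*1*0 = -1*0 = 0)
b = 40 (b = 2*4*(1 + 4) + 25*0 = 2*4*5 + 0 = 40 + 0 = 40)
b - 1*(-941) = 40 - 1*(-941) = 40 + 941 = 981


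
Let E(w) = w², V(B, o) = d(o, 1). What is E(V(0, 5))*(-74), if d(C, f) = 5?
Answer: -1850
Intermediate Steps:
V(B, o) = 5
E(V(0, 5))*(-74) = 5²*(-74) = 25*(-74) = -1850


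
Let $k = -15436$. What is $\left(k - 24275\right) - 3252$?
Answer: $-42963$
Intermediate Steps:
$\left(k - 24275\right) - 3252 = \left(-15436 - 24275\right) - 3252 = -39711 - 3252 = -42963$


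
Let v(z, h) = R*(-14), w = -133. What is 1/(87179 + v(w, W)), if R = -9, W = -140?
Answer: 1/87305 ≈ 1.1454e-5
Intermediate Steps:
v(z, h) = 126 (v(z, h) = -9*(-14) = 126)
1/(87179 + v(w, W)) = 1/(87179 + 126) = 1/87305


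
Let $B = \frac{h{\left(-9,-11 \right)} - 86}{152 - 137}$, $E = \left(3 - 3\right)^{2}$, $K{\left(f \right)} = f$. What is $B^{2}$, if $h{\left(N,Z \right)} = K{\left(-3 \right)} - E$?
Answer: $\frac{7921}{225} \approx 35.204$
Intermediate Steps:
$E = 0$ ($E = 0^{2} = 0$)
$h{\left(N,Z \right)} = -3$ ($h{\left(N,Z \right)} = -3 - 0 = -3 + 0 = -3$)
$B = - \frac{89}{15}$ ($B = \frac{-3 - 86}{152 - 137} = - \frac{89}{15} \approx -5.9333$)
$B^{2} = \left(- \frac{89}{15}\right)^{2} = \frac{7921}{225}$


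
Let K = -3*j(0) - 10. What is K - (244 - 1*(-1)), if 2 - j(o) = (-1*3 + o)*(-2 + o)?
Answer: -243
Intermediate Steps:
j(o) = 2 - (-3 + o)*(-2 + o) (j(o) = 2 - (-1*3 + o)*(-2 + o) = 2 - (-3 + o)*(-2 + o))
K = 2 (K = -3*(-4 - 1*0² + 5*0) - 10 = -3*(-4 - 1*0 + 0) - 10 = -3*(-4 + 0 + 0) - 10 = -3*(-4) - 10 = 12 - 10 = 2)
K - (244 - 1*(-1)) = 2 - (244 - 1*(-1)) = 2 - (244 + 1) = 2 - 1*245 = 2 - 245 = -243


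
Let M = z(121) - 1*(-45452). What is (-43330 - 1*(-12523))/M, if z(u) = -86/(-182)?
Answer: -311493/459575 ≈ -0.67778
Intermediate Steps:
z(u) = 43/91 (z(u) = -86*(-1/182) = 43/91)
M = 4136175/91 (M = 43/91 - 1*(-45452) = 43/91 + 45452 = 4136175/91 ≈ 45453.)
(-43330 - 1*(-12523))/M = (-43330 - 1*(-12523))/(4136175/91) = (-43330 + 12523)*(91/4136175) = -30807*91/4136175 = -311493/459575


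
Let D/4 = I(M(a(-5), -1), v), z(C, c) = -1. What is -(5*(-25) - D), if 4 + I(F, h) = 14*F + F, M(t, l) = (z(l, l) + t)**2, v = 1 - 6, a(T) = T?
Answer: 2269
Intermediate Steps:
v = -5
M(t, l) = (-1 + t)**2
I(F, h) = -4 + 15*F (I(F, h) = -4 + (14*F + F) = -4 + 15*F)
D = 2144 (D = 4*(-4 + 15*(-1 - 5)**2) = 4*(-4 + 15*(-6)**2) = 4*(-4 + 15*36) = 4*(-4 + 540) = 4*536 = 2144)
-(5*(-25) - D) = -(5*(-25) - 1*2144) = -(-125 - 2144) = -1*(-2269) = 2269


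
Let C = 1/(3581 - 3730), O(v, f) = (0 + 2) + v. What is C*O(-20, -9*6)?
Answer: 18/149 ≈ 0.12081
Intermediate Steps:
O(v, f) = 2 + v
C = -1/149 (C = 1/(-149) = -1/149 ≈ -0.0067114)
C*O(-20, -9*6) = -(2 - 20)/149 = -1/149*(-18) = 18/149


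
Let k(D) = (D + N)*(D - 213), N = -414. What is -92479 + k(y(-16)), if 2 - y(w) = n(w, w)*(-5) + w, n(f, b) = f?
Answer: 38421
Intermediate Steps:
y(w) = 2 + 4*w (y(w) = 2 - (w*(-5) + w) = 2 - (-5*w + w) = 2 - (-4)*w = 2 + 4*w)
k(D) = (-414 + D)*(-213 + D) (k(D) = (D - 414)*(D - 213) = (-414 + D)*(-213 + D))
-92479 + k(y(-16)) = -92479 + (88182 + (2 + 4*(-16))² - 627*(2 + 4*(-16))) = -92479 + (88182 + (2 - 64)² - 627*(2 - 64)) = -92479 + (88182 + (-62)² - 627*(-62)) = -92479 + (88182 + 3844 + 38874) = -92479 + 130900 = 38421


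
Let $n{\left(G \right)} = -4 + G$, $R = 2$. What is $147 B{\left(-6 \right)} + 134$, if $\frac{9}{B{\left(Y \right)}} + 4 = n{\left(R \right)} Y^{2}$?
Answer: $\frac{8861}{76} \approx 116.59$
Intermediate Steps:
$B{\left(Y \right)} = \frac{9}{-4 - 2 Y^{2}}$ ($B{\left(Y \right)} = \frac{9}{-4 + \left(-4 + 2\right) Y^{2}} = \frac{9}{-4 - 2 Y^{2}}$)
$147 B{\left(-6 \right)} + 134 = 147 \frac{9}{2 \left(-2 - \left(-6\right)^{2}\right)} + 134 = 147 \frac{9}{2 \left(-2 - 36\right)} + 134 = 147 \frac{9}{2 \left(-38\right)} + 134 = 147 \cdot \frac{9}{2} \left(- \frac{1}{38}\right) + 134 = 147 \left(- \frac{9}{76}\right) + 134 = - \frac{1323}{76} + 134 = \frac{8861}{76}$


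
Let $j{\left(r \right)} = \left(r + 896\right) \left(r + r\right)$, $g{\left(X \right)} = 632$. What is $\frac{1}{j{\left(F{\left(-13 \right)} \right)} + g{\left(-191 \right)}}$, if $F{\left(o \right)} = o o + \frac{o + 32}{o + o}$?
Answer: $\frac{338}{121274241} \approx 2.7871 \cdot 10^{-6}$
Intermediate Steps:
$F{\left(o \right)} = o^{2} + \frac{32 + o}{2 o}$
$j{\left(r \right)} = 2 r \left(896 + r\right)$ ($j{\left(r \right)} = \left(896 + r\right) 2 r = 2 r \left(896 + r\right)$)
$\frac{1}{j{\left(F{\left(-13 \right)} \right)} + g{\left(-191 \right)}} = \frac{1}{2 \frac{16 + \left(-13\right)^{3} + \frac{1}{2} \left(-13\right)}{-13} \left(896 + \frac{16 + \left(-13\right)^{3} + \frac{1}{2} \left(-13\right)}{-13}\right) + 632} = \frac{1}{2 \left(- \frac{16 - 2197 - \frac{13}{2}}{13}\right) \left(896 - \frac{16 - 2197 - \frac{13}{2}}{13}\right) + 632} = \frac{1}{2 \left(\left(- \frac{1}{13}\right) \left(- \frac{4375}{2}\right)\right) \left(896 - - \frac{4375}{26}\right) + 632} = \frac{1}{2 \cdot \frac{4375}{26} \left(896 + \frac{4375}{26}\right) + 632} = \frac{1}{2 \cdot \frac{4375}{26} \cdot \frac{27671}{26} + 632} = \frac{1}{\frac{121060625}{338} + 632} = \frac{1}{\frac{121274241}{338}} = \frac{338}{121274241}$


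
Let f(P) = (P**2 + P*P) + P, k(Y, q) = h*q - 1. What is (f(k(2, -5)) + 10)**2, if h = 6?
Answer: 3613801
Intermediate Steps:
k(Y, q) = -1 + 6*q (k(Y, q) = 6*q - 1 = -1 + 6*q)
f(P) = P + 2*P**2 (f(P) = (P**2 + P**2) + P = 2*P**2 + P = P + 2*P**2)
(f(k(2, -5)) + 10)**2 = ((-1 + 6*(-5))*(1 + 2*(-1 + 6*(-5))) + 10)**2 = ((-1 - 30)*(1 + 2*(-1 - 30)) + 10)**2 = (-31*(1 + 2*(-31)) + 10)**2 = (-31*(1 - 62) + 10)**2 = (-31*(-61) + 10)**2 = (1891 + 10)**2 = 1901**2 = 3613801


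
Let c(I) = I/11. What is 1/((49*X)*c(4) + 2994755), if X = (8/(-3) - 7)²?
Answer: 99/296645581 ≈ 3.3373e-7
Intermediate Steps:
c(I) = I/11 (c(I) = I*(1/11) = I/11)
X = 841/9 (X = (8*(-⅓) - 7)² = (-8/3 - 7)² = (-29/3)² = 841/9 ≈ 93.444)
1/((49*X)*c(4) + 2994755) = 1/((49*(841/9))*((1/11)*4) + 2994755) = 1/((41209/9)*(4/11) + 2994755) = 1/(164836/99 + 2994755) = 1/(296645581/99) = 99/296645581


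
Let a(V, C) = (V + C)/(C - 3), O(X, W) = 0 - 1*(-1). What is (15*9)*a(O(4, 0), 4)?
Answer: 675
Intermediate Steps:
O(X, W) = 1 (O(X, W) = 0 + 1 = 1)
a(V, C) = (C + V)/(-3 + C)
(15*9)*a(O(4, 0), 4) = (15*9)*((4 + 1)/(-3 + 4)) = 135*(5/1) = 135*(1*5) = 135*5 = 675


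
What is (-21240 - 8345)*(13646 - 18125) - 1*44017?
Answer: 132467198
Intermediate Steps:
(-21240 - 8345)*(13646 - 18125) - 1*44017 = -29585*(-4479) - 44017 = 132511215 - 44017 = 132467198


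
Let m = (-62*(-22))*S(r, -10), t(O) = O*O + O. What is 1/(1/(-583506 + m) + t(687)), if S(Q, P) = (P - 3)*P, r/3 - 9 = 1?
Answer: 406186/191986250015 ≈ 2.1157e-6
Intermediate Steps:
r = 30 (r = 27 + 3*1 = 27 + 3 = 30)
S(Q, P) = P*(-3 + P) (S(Q, P) = (-3 + P)*P = P*(-3 + P))
t(O) = O + O² (t(O) = O² + O = O + O²)
m = 177320 (m = (-62*(-22))*(-10*(-3 - 10)) = 1364*(-10*(-13)) = 1364*130 = 177320)
1/(1/(-583506 + m) + t(687)) = 1/(1/(-583506 + 177320) + 687*(1 + 687)) = 1/(1/(-406186) + 687*688) = 1/(-1/406186 + 472656) = 1/(191986250015/406186) = 406186/191986250015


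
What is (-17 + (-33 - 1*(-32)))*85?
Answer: -1530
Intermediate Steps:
(-17 + (-33 - 1*(-32)))*85 = (-17 + (-33 + 32))*85 = (-17 - 1)*85 = -18*85 = -1530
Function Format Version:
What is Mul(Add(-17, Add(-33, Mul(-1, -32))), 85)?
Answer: -1530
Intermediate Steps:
Mul(Add(-17, Add(-33, Mul(-1, -32))), 85) = Mul(Add(-17, Add(-33, 32)), 85) = Mul(Add(-17, -1), 85) = Mul(-18, 85) = -1530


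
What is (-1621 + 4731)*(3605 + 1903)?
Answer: 17129880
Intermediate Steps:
(-1621 + 4731)*(3605 + 1903) = 3110*5508 = 17129880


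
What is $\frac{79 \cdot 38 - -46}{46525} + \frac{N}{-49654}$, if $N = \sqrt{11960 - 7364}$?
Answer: $\frac{3048}{46525} - \frac{\sqrt{1149}}{24827} \approx 0.064148$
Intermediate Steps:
$N = 2 \sqrt{1149}$ ($N = \sqrt{4596} = 2 \sqrt{1149} \approx 67.794$)
$\frac{79 \cdot 38 - -46}{46525} + \frac{N}{-49654} = \frac{79 \cdot 38 - -46}{46525} + \frac{2 \sqrt{1149}}{-49654} = \left(3002 + 46\right) \frac{1}{46525} + 2 \sqrt{1149} \left(- \frac{1}{49654}\right) = 3048 \cdot \frac{1}{46525} - \frac{\sqrt{1149}}{24827} = \frac{3048}{46525} - \frac{\sqrt{1149}}{24827}$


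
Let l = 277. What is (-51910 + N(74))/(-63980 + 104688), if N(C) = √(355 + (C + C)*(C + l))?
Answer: -25955/20354 + √52303/40708 ≈ -1.2696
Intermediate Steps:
N(C) = √(355 + 2*C*(277 + C)) (N(C) = √(355 + (C + C)*(C + 277)) = √(355 + (2*C)*(277 + C)) = √(355 + 2*C*(277 + C)))
(-51910 + N(74))/(-63980 + 104688) = (-51910 + √(355 + 2*74² + 554*74))/(-63980 + 104688) = (-51910 + √(355 + 2*5476 + 40996))/40708 = (-51910 + √(355 + 10952 + 40996))*(1/40708) = (-51910 + √52303)*(1/40708) = -25955/20354 + √52303/40708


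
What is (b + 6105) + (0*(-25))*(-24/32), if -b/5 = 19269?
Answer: -90240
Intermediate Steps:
b = -96345 (b = -5*19269 = -96345)
(b + 6105) + (0*(-25))*(-24/32) = (-96345 + 6105) + (0*(-25))*(-24/32) = -90240 + 0*(-24*1/32) = -90240 + 0*(-¾) = -90240 + 0 = -90240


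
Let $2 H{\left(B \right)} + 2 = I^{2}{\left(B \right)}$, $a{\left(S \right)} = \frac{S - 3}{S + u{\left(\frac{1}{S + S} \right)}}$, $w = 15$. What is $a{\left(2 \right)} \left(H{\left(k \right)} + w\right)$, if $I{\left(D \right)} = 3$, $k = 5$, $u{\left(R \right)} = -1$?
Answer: $- \frac{37}{2} \approx -18.5$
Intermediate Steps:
$a{\left(S \right)} = \frac{-3 + S}{-1 + S}$ ($a{\left(S \right)} = \frac{S - 3}{S - 1} = \frac{-3 + S}{-1 + S}$)
$H{\left(B \right)} = \frac{7}{2}$ ($H{\left(B \right)} = -1 + \frac{3^{2}}{2} = -1 + \frac{1}{2} \cdot 9 = -1 + \frac{9}{2} = \frac{7}{2}$)
$a{\left(2 \right)} \left(H{\left(k \right)} + w\right) = \frac{-3 + 2}{-1 + 2} \left(\frac{7}{2} + 15\right) = 1^{-1} \left(-1\right) \frac{37}{2} = 1 \left(-1\right) \frac{37}{2} = \left(-1\right) \frac{37}{2} = - \frac{37}{2}$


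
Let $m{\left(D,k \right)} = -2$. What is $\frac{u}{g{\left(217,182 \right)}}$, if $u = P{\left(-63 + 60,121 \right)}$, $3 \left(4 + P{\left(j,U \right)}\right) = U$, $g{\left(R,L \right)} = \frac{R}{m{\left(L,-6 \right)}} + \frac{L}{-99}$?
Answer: $- \frac{7194}{21847} \approx -0.32929$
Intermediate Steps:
$g{\left(R,L \right)} = - \frac{R}{2} - \frac{L}{99}$ ($g{\left(R,L \right)} = \frac{R}{-2} + \frac{L}{-99} = R \left(- \frac{1}{2}\right) + L \left(- \frac{1}{99}\right) = - \frac{R}{2} - \frac{L}{99}$)
$P{\left(j,U \right)} = -4 + \frac{U}{3}$
$u = \frac{109}{3}$ ($u = -4 + \frac{1}{3} \cdot 121 = -4 + \frac{121}{3} = \frac{109}{3} \approx 36.333$)
$\frac{u}{g{\left(217,182 \right)}} = \frac{109}{3 \left(\left(- \frac{1}{2}\right) 217 - \frac{182}{99}\right)} = \frac{109}{3 \left(- \frac{217}{2} - \frac{182}{99}\right)} = \frac{109}{3 \left(- \frac{21847}{198}\right)} = \frac{109}{3} \left(- \frac{198}{21847}\right) = - \frac{7194}{21847}$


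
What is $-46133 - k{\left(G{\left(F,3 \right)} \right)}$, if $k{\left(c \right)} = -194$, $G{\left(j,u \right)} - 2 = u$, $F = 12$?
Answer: $-45939$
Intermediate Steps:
$G{\left(j,u \right)} = 2 + u$
$-46133 - k{\left(G{\left(F,3 \right)} \right)} = -46133 - -194 = -46133 + 194 = -45939$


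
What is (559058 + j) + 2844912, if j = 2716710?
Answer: 6120680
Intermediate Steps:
(559058 + j) + 2844912 = (559058 + 2716710) + 2844912 = 3275768 + 2844912 = 6120680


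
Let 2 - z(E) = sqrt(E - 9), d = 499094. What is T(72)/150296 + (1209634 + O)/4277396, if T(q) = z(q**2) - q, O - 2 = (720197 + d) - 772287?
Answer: 31085868465/80359438652 - 15*sqrt(23)/150296 ≈ 0.38636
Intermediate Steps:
z(E) = 2 - sqrt(-9 + E) (z(E) = 2 - sqrt(E - 9) = 2 - sqrt(-9 + E))
O = 447006 (O = 2 + ((720197 + 499094) - 772287) = 2 + (1219291 - 772287) = 2 + 447004 = 447006)
T(q) = 2 - q - sqrt(-9 + q**2) (T(q) = (2 - sqrt(-9 + q**2)) - q = 2 - q - sqrt(-9 + q**2))
T(72)/150296 + (1209634 + O)/4277396 = (2 - 1*72 - sqrt(-9 + 72**2))/150296 + (1209634 + 447006)/4277396 = (2 - 72 - sqrt(-9 + 5184))*(1/150296) + 1656640*(1/4277396) = (2 - 72 - sqrt(5175))*(1/150296) + 414160/1069349 = (2 - 72 - 15*sqrt(23))*(1/150296) + 414160/1069349 = (-70 - 15*sqrt(23))*(1/150296) + 414160/1069349 = (-35/75148 - 15*sqrt(23)/150296) + 414160/1069349 = 31085868465/80359438652 - 15*sqrt(23)/150296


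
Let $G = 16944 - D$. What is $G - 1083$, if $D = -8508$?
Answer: $24369$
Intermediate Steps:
$G = 25452$ ($G = 16944 - -8508 = 16944 + 8508 = 25452$)
$G - 1083 = 25452 - 1083 = 24369$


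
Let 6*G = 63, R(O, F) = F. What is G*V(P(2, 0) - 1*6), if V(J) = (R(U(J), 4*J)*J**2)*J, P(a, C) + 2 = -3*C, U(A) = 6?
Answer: 172032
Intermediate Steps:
G = 21/2 (G = (1/6)*63 = 21/2 ≈ 10.500)
P(a, C) = -2 - 3*C
V(J) = 4*J**4 (V(J) = ((4*J)*J**2)*J = (4*J**3)*J = 4*J**4)
G*V(P(2, 0) - 1*6) = 21*(4*((-2 - 3*0) - 1*6)**4)/2 = 21*(4*((-2 + 0) - 6)**4)/2 = 21*(4*(-2 - 6)**4)/2 = 21*(4*(-8)**4)/2 = 21*(4*4096)/2 = (21/2)*16384 = 172032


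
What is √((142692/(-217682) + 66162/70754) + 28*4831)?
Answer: √2005501616034437269609435/3850468057 ≈ 367.79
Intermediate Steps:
√((142692/(-217682) + 66162/70754) + 28*4831) = √((142692*(-1/217682) + 66162*(1/70754)) + 135268) = √((-71346/108841 + 33081/35377) + 135268) = √(1076561679/3850468057 + 135268) = √(520846189695955/3850468057) = √2005501616034437269609435/3850468057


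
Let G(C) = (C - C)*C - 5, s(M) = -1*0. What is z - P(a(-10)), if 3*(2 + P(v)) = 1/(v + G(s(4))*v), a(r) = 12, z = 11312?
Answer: 1629217/144 ≈ 11314.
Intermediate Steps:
s(M) = 0
G(C) = -5 (G(C) = 0*C - 5 = 0 - 5 = -5)
P(v) = -2 - 1/(12*v) (P(v) = -2 + 1/(3*(v - 5*v)) = -2 + 1/(3*((-4*v))) = -2 + (-1/(4*v))/3 = -2 - 1/(12*v))
z - P(a(-10)) = 11312 - (-2 - 1/12/12) = 11312 - (-2 - 1/12*1/12) = 11312 - (-2 - 1/144) = 11312 - 1*(-289/144) = 11312 + 289/144 = 1629217/144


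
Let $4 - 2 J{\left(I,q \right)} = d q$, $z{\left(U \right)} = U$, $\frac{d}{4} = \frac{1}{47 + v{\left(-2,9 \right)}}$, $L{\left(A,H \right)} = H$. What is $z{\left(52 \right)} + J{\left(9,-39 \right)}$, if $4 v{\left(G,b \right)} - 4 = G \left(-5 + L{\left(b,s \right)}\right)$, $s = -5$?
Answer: $\frac{2940}{53} \approx 55.472$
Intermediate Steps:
$v{\left(G,b \right)} = 1 - \frac{5 G}{2}$ ($v{\left(G,b \right)} = 1 + \frac{G \left(-5 - 5\right)}{4} = 1 + \frac{G \left(-10\right)}{4} = 1 + \frac{\left(-10\right) G}{4} = 1 - \frac{5 G}{2}$)
$d = \frac{4}{53}$ ($d = \frac{4}{47 + \left(1 - -5\right)} = \frac{4}{47 + \left(1 + 5\right)} = \frac{4}{47 + 6} = \frac{4}{53} \approx 0.075472$)
$J{\left(I,q \right)} = 2 - \frac{2 q}{53}$ ($J{\left(I,q \right)} = 2 - \frac{\frac{4}{53} q}{2} = 2 - \frac{2 q}{53}$)
$z{\left(52 \right)} + J{\left(9,-39 \right)} = 52 + \left(2 - - \frac{78}{53}\right) = 52 + \left(2 + \frac{78}{53}\right) = 52 + \frac{184}{53} = \frac{2940}{53}$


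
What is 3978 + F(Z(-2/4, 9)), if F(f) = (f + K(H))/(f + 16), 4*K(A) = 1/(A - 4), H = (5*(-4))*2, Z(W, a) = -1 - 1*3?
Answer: 2800277/704 ≈ 3977.7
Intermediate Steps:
Z(W, a) = -4 (Z(W, a) = -1 - 3 = -4)
H = -40 (H = -20*2 = -40)
K(A) = 1/(4*(-4 + A)) (K(A) = 1/(4*(A - 4)) = 1/(4*(-4 + A)))
F(f) = (-1/176 + f)/(16 + f) (F(f) = (f + 1/(4*(-4 - 40)))/(f + 16) = (f + (¼)/(-44))/(16 + f) = (f + (¼)*(-1/44))/(16 + f) = (f - 1/176)/(16 + f) = (-1/176 + f)/(16 + f))
3978 + F(Z(-2/4, 9)) = 3978 + (-1/176 - 4)/(16 - 4) = 3978 - 705/176/12 = 3978 + (1/12)*(-705/176) = 3978 - 235/704 = 2800277/704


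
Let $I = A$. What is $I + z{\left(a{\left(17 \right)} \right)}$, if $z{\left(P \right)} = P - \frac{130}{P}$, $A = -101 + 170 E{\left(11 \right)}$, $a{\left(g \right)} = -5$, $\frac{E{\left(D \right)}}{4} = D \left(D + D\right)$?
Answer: $164480$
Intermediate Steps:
$E{\left(D \right)} = 8 D^{2}$ ($E{\left(D \right)} = 4 D \left(D + D\right) = 4 D 2 D = 4 \cdot 2 D^{2} = 8 D^{2}$)
$A = 164459$ ($A = -101 + 170 \cdot 8 \cdot 11^{2} = -101 + 170 \cdot 8 \cdot 121 = -101 + 170 \cdot 968 = -101 + 164560 = 164459$)
$I = 164459$
$I + z{\left(a{\left(17 \right)} \right)} = 164459 - \left(5 + \frac{130}{-5}\right) = 164459 - -21 = 164459 + \left(-5 + 26\right) = 164459 + 21 = 164480$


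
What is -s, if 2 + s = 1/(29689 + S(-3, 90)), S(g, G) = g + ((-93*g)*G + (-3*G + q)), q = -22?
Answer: 109007/54504 ≈ 2.0000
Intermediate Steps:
S(g, G) = -22 + g - 3*G - 93*G*g (S(g, G) = g + ((-93*g)*G + (-3*G - 22)) = g + (-93*G*g + (-22 - 3*G)) = g + (-22 - 3*G - 93*G*g) = -22 + g - 3*G - 93*G*g)
s = -109007/54504 (s = -2 + 1/(29689 + (-22 - 3 - 3*90 - 93*90*(-3))) = -2 + 1/(29689 + (-22 - 3 - 270 + 25110)) = -2 + 1/(29689 + 24815) = -2 + 1/54504 = -109007/54504 ≈ -2.0000)
-s = -1*(-109007/54504) = 109007/54504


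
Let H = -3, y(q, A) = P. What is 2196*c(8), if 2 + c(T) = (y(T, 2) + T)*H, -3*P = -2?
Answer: -61488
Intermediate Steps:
P = 2/3 (P = -1/3*(-2) = 2/3 ≈ 0.66667)
y(q, A) = 2/3
c(T) = -4 - 3*T (c(T) = -2 + (2/3 + T)*(-3) = -2 + (-2 - 3*T) = -4 - 3*T)
2196*c(8) = 2196*(-4 - 3*8) = 2196*(-4 - 24) = 2196*(-28) = -61488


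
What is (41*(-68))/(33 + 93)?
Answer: -1394/63 ≈ -22.127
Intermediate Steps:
(41*(-68))/(33 + 93) = -2788/126 = -2788*1/126 = -1394/63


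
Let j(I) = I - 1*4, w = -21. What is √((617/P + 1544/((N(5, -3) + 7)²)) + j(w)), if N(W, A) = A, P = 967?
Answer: √269822010/1934 ≈ 8.4934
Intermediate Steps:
j(I) = -4 + I (j(I) = I - 4 = -4 + I)
√((617/P + 1544/((N(5, -3) + 7)²)) + j(w)) = √((617/967 + 1544/((-3 + 7)²)) + (-4 - 21)) = √((617*(1/967) + 1544/(4²)) - 25) = √((617/967 + 1544/16) - 25) = √((617/967 + 1544*(1/16)) - 25) = √((617/967 + 193/2) - 25) = √(187865/1934 - 25) = √(139515/1934) = √269822010/1934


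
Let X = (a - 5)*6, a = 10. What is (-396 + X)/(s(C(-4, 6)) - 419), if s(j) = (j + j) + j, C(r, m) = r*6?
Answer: 366/491 ≈ 0.74542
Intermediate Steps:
C(r, m) = 6*r
s(j) = 3*j (s(j) = 2*j + j = 3*j)
X = 30 (X = (10 - 5)*6 = 5*6 = 30)
(-396 + X)/(s(C(-4, 6)) - 419) = (-396 + 30)/(3*(6*(-4)) - 419) = -366/(3*(-24) - 419) = -366/(-72 - 419) = -366/(-491) = -366*(-1/491) = 366/491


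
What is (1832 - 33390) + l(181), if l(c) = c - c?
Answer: -31558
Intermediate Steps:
l(c) = 0
(1832 - 33390) + l(181) = (1832 - 33390) + 0 = -31558 + 0 = -31558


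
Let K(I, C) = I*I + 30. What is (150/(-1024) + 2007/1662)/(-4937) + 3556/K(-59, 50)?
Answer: 2489329806049/2458349843968 ≈ 1.0126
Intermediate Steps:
K(I, C) = 30 + I² (K(I, C) = I² + 30 = 30 + I²)
(150/(-1024) + 2007/1662)/(-4937) + 3556/K(-59, 50) = (150/(-1024) + 2007/1662)/(-4937) + 3556/(30 + (-59)²) = (150*(-1/1024) + 2007*(1/1662))*(-1/4937) + 3556/(30 + 3481) = (-75/512 + 669/554)*(-1/4937) + 3556/3511 = (150489/141824)*(-1/4937) + 3556*(1/3511) = -150489/700185088 + 3556/3511 = 2489329806049/2458349843968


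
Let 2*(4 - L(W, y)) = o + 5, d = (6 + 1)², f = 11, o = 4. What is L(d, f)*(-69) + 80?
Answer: 229/2 ≈ 114.50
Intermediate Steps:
d = 49 (d = 7² = 49)
L(W, y) = -½ (L(W, y) = 4 - (4 + 5)/2 = 4 - ½*9 = 4 - 9/2 = -½)
L(d, f)*(-69) + 80 = -½*(-69) + 80 = 69/2 + 80 = 229/2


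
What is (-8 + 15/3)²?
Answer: 9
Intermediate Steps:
(-8 + 15/3)² = (-8 + 15*(⅓))² = (-8 + 5)² = (-3)² = 9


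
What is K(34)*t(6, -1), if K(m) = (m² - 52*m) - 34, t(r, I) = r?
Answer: -3876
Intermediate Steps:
K(m) = -34 + m² - 52*m
K(34)*t(6, -1) = (-34 + 34² - 52*34)*6 = (-34 + 1156 - 1768)*6 = -646*6 = -3876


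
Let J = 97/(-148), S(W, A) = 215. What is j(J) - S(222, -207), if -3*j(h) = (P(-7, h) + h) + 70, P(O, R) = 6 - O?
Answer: -107647/444 ≈ -242.45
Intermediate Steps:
J = -97/148 (J = 97*(-1/148) = -97/148 ≈ -0.65541)
j(h) = -83/3 - h/3 (j(h) = -(((6 - 1*(-7)) + h) + 70)/3 = -(((6 + 7) + h) + 70)/3 = -((13 + h) + 70)/3 = -(83 + h)/3 = -83/3 - h/3)
j(J) - S(222, -207) = (-83/3 - ⅓*(-97/148)) - 1*215 = (-83/3 + 97/444) - 215 = -12187/444 - 215 = -107647/444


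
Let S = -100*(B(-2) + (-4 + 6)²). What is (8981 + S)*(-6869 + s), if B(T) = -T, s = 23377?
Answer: 138353548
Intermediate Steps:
S = -600 (S = -100*(-1*(-2) + (-4 + 6)²) = -100*(2 + 2²) = -100*(2 + 4) = -100*6 = -600)
(8981 + S)*(-6869 + s) = (8981 - 600)*(-6869 + 23377) = 8381*16508 = 138353548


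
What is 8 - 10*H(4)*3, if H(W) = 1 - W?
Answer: 98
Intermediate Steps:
8 - 10*H(4)*3 = 8 - 10*(1 - 1*4)*3 = 8 - 10*(1 - 4)*3 = 8 - (-30)*3 = 8 - 10*(-9) = 8 + 90 = 98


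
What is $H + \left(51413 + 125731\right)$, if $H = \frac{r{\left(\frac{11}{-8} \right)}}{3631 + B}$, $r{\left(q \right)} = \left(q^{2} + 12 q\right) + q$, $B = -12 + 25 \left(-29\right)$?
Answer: $\frac{32809902081}{185216} \approx 1.7714 \cdot 10^{5}$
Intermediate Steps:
$B = -737$ ($B = -12 - 725 = -737$)
$r{\left(q \right)} = q^{2} + 13 q$
$H = - \frac{1023}{185216}$ ($H = \frac{\frac{11}{-8} \left(13 + \frac{11}{-8}\right)}{3631 - 737} = \frac{11 \left(- \frac{1}{8}\right) \left(13 + 11 \left(- \frac{1}{8}\right)\right)}{2894} = \frac{\left(- \frac{11}{8}\right) \left(13 - \frac{11}{8}\right)}{2894} = \frac{\left(- \frac{11}{8}\right) \frac{93}{8}}{2894} = \frac{1}{2894} \left(- \frac{1023}{64}\right) = - \frac{1023}{185216} \approx -0.0055233$)
$H + \left(51413 + 125731\right) = - \frac{1023}{185216} + \left(51413 + 125731\right) = - \frac{1023}{185216} + 177144 = \frac{32809902081}{185216}$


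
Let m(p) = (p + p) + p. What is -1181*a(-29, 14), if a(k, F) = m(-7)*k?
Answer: -719229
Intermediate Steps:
m(p) = 3*p (m(p) = 2*p + p = 3*p)
a(k, F) = -21*k (a(k, F) = (3*(-7))*k = -21*k)
-1181*a(-29, 14) = -(-24801)*(-29) = -1181*609 = -719229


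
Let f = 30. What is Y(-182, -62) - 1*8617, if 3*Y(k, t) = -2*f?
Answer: -8637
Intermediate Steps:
Y(k, t) = -20 (Y(k, t) = (-2*30)/3 = (⅓)*(-60) = -20)
Y(-182, -62) - 1*8617 = -20 - 1*8617 = -20 - 8617 = -8637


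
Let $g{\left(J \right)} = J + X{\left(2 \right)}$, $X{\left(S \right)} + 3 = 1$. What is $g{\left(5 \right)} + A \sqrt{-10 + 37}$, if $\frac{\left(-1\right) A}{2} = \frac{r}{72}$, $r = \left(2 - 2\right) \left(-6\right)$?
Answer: $3$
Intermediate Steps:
$X{\left(S \right)} = -2$ ($X{\left(S \right)} = -3 + 1 = -2$)
$r = 0$ ($r = 0 \left(-6\right) = 0$)
$g{\left(J \right)} = -2 + J$ ($g{\left(J \right)} = J - 2 = -2 + J$)
$A = 0$ ($A = - 2 \cdot \frac{0}{72} = - 2 \cdot 0 \cdot \frac{1}{72} = \left(-2\right) 0 = 0$)
$g{\left(5 \right)} + A \sqrt{-10 + 37} = \left(-2 + 5\right) + 0 \sqrt{-10 + 37} = 3 + 0 \sqrt{27} = 3 + 0 \cdot 3 \sqrt{3} = 3 + 0 = 3$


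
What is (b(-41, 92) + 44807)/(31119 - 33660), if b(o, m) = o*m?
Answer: -41035/2541 ≈ -16.149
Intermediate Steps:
b(o, m) = m*o
(b(-41, 92) + 44807)/(31119 - 33660) = (92*(-41) + 44807)/(31119 - 33660) = (-3772 + 44807)/(-2541) = 41035*(-1/2541) = -41035/2541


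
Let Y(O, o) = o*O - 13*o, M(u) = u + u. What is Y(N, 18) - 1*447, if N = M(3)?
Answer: -573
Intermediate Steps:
M(u) = 2*u
N = 6 (N = 2*3 = 6)
Y(O, o) = -13*o + O*o (Y(O, o) = O*o - 13*o = -13*o + O*o)
Y(N, 18) - 1*447 = 18*(-13 + 6) - 1*447 = 18*(-7) - 447 = -126 - 447 = -573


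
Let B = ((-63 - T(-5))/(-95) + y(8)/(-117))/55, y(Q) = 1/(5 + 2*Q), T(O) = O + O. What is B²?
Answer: 16932775876/164809750730625 ≈ 0.00010274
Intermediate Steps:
T(O) = 2*O
B = 130126/12837825 (B = ((-63 - 2*(-5))/(-95) + 1/((5 + 2*8)*(-117)))/55 = ((-63 - 1*(-10))*(-1/95) - 1/117/(5 + 16))*(1/55) = ((-63 + 10)*(-1/95) - 1/117/21)*(1/55) = (-53*(-1/95) + (1/21)*(-1/117))*(1/55) = (53/95 - 1/2457)*(1/55) = (130126/233415)*(1/55) = 130126/12837825 ≈ 0.010136)
B² = (130126/12837825)² = 16932775876/164809750730625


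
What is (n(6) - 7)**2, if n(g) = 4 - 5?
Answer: 64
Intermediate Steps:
n(g) = -1
(n(6) - 7)**2 = (-1 - 7)**2 = (-8)**2 = 64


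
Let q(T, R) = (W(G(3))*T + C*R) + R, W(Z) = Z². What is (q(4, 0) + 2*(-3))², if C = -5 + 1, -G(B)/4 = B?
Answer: 324900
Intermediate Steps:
G(B) = -4*B
C = -4
q(T, R) = -3*R + 144*T (q(T, R) = ((-4*3)²*T - 4*R) + R = ((-12)²*T - 4*R) + R = (144*T - 4*R) + R = (-4*R + 144*T) + R = -3*R + 144*T)
(q(4, 0) + 2*(-3))² = ((-3*0 + 144*4) + 2*(-3))² = ((0 + 576) - 6)² = (576 - 6)² = 570² = 324900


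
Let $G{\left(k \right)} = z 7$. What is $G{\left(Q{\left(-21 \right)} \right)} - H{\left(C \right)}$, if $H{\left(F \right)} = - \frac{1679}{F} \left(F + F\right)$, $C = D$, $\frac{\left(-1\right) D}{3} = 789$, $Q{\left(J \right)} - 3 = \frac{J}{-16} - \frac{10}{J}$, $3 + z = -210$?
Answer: $1867$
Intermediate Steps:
$z = -213$ ($z = -3 - 210 = -213$)
$Q{\left(J \right)} = 3 - \frac{10}{J} - \frac{J}{16}$ ($Q{\left(J \right)} = 3 + \left(\frac{J}{-16} - \frac{10}{J}\right) = 3 + \left(J \left(- \frac{1}{16}\right) - \frac{10}{J}\right) = 3 - \left(\frac{10}{J} + \frac{J}{16}\right) = 3 - \frac{10}{J} - \frac{J}{16}$)
$D = -2367$ ($D = \left(-3\right) 789 = -2367$)
$C = -2367$
$G{\left(k \right)} = -1491$ ($G{\left(k \right)} = \left(-213\right) 7 = -1491$)
$H{\left(F \right)} = -3358$ ($H{\left(F \right)} = - \frac{1679}{F} 2 F = -3358$)
$G{\left(Q{\left(-21 \right)} \right)} - H{\left(C \right)} = -1491 - -3358 = -1491 + 3358 = 1867$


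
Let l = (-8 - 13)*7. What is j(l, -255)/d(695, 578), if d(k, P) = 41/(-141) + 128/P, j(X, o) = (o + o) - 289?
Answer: 32558451/2825 ≈ 11525.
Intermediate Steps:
l = -147 (l = -21*7 = -147)
j(X, o) = -289 + 2*o (j(X, o) = 2*o - 289 = -289 + 2*o)
d(k, P) = -41/141 + 128/P (d(k, P) = 41*(-1/141) + 128/P = -41/141 + 128/P)
j(l, -255)/d(695, 578) = (-289 + 2*(-255))/(-41/141 + 128/578) = (-289 - 510)/(-41/141 + 128*(1/578)) = -799/(-41/141 + 64/289) = -799/(-2825/40749) = -799*(-40749/2825) = 32558451/2825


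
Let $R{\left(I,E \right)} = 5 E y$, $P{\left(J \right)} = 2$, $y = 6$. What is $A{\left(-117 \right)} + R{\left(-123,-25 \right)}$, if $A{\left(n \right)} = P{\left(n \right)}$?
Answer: $-748$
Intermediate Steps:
$A{\left(n \right)} = 2$
$R{\left(I,E \right)} = 30 E$ ($R{\left(I,E \right)} = 5 E 6 = 30 E$)
$A{\left(-117 \right)} + R{\left(-123,-25 \right)} = 2 + 30 \left(-25\right) = 2 - 750 = -748$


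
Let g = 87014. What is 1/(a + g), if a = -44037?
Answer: 1/42977 ≈ 2.3268e-5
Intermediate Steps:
1/(a + g) = 1/(-44037 + 87014) = 1/42977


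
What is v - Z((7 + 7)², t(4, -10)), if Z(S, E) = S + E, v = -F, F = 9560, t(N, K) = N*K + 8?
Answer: -9724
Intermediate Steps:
t(N, K) = 8 + K*N (t(N, K) = K*N + 8 = 8 + K*N)
v = -9560 (v = -1*9560 = -9560)
Z(S, E) = E + S
v - Z((7 + 7)², t(4, -10)) = -9560 - ((8 - 10*4) + (7 + 7)²) = -9560 - ((8 - 40) + 14²) = -9560 - (-32 + 196) = -9560 - 1*164 = -9560 - 164 = -9724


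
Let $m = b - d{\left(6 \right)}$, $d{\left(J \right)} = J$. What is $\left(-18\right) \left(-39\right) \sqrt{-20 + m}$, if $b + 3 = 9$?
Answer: $1404 i \sqrt{5} \approx 3139.4 i$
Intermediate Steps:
$b = 6$ ($b = -3 + 9 = 6$)
$m = 0$ ($m = 6 - 6 = 0$)
$\left(-18\right) \left(-39\right) \sqrt{-20 + m} = \left(-18\right) \left(-39\right) \sqrt{-20 + 0} = 702 \sqrt{-20} = 702 \cdot 2 i \sqrt{5} = 1404 i \sqrt{5}$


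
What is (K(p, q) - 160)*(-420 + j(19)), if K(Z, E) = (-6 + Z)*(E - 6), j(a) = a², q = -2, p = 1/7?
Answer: 46728/7 ≈ 6675.4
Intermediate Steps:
p = ⅐ ≈ 0.14286
K(Z, E) = (-6 + E)*(-6 + Z) (K(Z, E) = (-6 + Z)*(-6 + E) = (-6 + E)*(-6 + Z))
(K(p, q) - 160)*(-420 + j(19)) = ((36 - 6*(-2) - 6*⅐ - 2*⅐) - 160)*(-420 + 19²) = ((36 + 12 - 6/7 - 2/7) - 160)*(-420 + 361) = (328/7 - 160)*(-59) = -792/7*(-59) = 46728/7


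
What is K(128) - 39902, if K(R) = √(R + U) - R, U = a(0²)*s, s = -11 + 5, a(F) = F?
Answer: -40030 + 8*√2 ≈ -40019.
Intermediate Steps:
s = -6
U = 0 (U = 0²*(-6) = 0*(-6) = 0)
K(R) = √R - R (K(R) = √(R + 0) - R = √R - R)
K(128) - 39902 = (√128 - 1*128) - 39902 = (8*√2 - 128) - 39902 = (-128 + 8*√2) - 39902 = -40030 + 8*√2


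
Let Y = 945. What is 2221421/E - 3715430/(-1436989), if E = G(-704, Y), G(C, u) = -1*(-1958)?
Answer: 3199432353309/2813624462 ≈ 1137.1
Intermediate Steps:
G(C, u) = 1958
E = 1958
2221421/E - 3715430/(-1436989) = 2221421/1958 - 3715430/(-1436989) = 2221421*(1/1958) - 3715430*(-1/1436989) = 2221421/1958 + 3715430/1436989 = 3199432353309/2813624462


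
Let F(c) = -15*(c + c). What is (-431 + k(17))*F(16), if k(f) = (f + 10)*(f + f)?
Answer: -233760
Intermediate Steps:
F(c) = -30*c
k(f) = 2*f*(10 + f) (k(f) = (10 + f)*(2*f) = 2*f*(10 + f))
(-431 + k(17))*F(16) = (-431 + 2*17*(10 + 17))*(-30*16) = (-431 + 2*17*27)*(-480) = (-431 + 918)*(-480) = 487*(-480) = -233760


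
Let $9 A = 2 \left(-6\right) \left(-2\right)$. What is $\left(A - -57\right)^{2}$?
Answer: $\frac{32041}{9} \approx 3560.1$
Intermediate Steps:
$A = \frac{8}{3}$ ($A = \frac{2 \left(-6\right) \left(-2\right)}{9} = \frac{\left(-12\right) \left(-2\right)}{9} = \frac{1}{9} \cdot 24 = \frac{8}{3} \approx 2.6667$)
$\left(A - -57\right)^{2} = \left(\frac{8}{3} - -57\right)^{2} = \left(\frac{8}{3} + 57\right)^{2} = \left(\frac{179}{3}\right)^{2} = \frac{32041}{9}$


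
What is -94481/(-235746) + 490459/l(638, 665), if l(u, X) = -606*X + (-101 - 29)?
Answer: -38768283347/47516963760 ≈ -0.81588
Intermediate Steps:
l(u, X) = -130 - 606*X (l(u, X) = -606*X - 130 = -130 - 606*X)
-94481/(-235746) + 490459/l(638, 665) = -94481/(-235746) + 490459/(-130 - 606*665) = -94481*(-1/235746) + 490459/(-130 - 402990) = 94481/235746 + 490459/(-403120) = 94481/235746 + 490459*(-1/403120) = 94481/235746 - 490459/403120 = -38768283347/47516963760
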